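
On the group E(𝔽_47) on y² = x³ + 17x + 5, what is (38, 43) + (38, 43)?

tangent at (38, 43): λ = (3·38² + 17)/(2·43) ≡ 25/39. 39⁻¹ ≡ 41 (mod 47) since 39·41 = 1599 ≡ 1, so λ ≡ 25·41 ≡ 38.
  x = λ² - 38 - 38 = 1444 - 76 ≡ 5; y = λ·(38 - 5) - 43 ≡ 36. → (5, 36)

(5, 36)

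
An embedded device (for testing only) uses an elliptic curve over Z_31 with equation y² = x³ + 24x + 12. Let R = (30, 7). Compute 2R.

tangent at (30, 7): λ = (3·30² + 24)/(2·7) ≡ 27/14. 14⁻¹ ≡ 20 (mod 31) since 14·20 = 280 ≡ 1, so λ ≡ 27·20 ≡ 13.
  x = λ² - 30 - 30 = 169 - 60 ≡ 16; y = λ·(30 - 16) - 7 ≡ 20. → (16, 20)

(16, 20)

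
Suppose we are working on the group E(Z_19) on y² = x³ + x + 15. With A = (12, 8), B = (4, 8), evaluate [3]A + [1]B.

First 3A:
Repeated addition: build up to 3A.
2A: tangent at (12, 8): λ = (3·12² + 1)/(2·8) ≡ 15/16. 16⁻¹ ≡ 6 (mod 19) since 16·6 = 96 ≡ 1, so λ ≡ 15·6 ≡ 14.
  x = λ² - 12 - 12 = 196 - 24 ≡ 1; y = λ·(12 - 1) - 8 ≡ 13. → (1, 13)
3A: (1, 13) + (12, 8). λ = (8 - 13)/(12 - 1) ≡ 14/11 mod 19. 11⁻¹ ≡ 7 (mod 19) since 11·7 = 77 ≡ 1, so λ ≡ 3.
  x = λ² - 1 - 12 = 9 - 13 ≡ 15; y = λ·(1 - 15) - 13 ≡ 2. → (15, 2)
3A = (15, 2).
Finally 3A + B:
(15, 2) + (4, 8). λ = (8 - 2)/(4 - 15) ≡ 6/8 mod 19. 8⁻¹ ≡ 12 (mod 19), so λ ≡ 15.
  x = λ² - 15 - 4 = 225 - 19 ≡ 16; y = λ·(15 - 16) - 2 ≡ 2. → (16, 2)

(16, 2)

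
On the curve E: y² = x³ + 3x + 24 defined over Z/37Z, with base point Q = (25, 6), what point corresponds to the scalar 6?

(30, 17)

Repeated addition: build up to 6Q.
2Q: tangent at (25, 6): λ = (3·25² + 3)/(2·6) ≡ 28/12. 12⁻¹ ≡ 34 (mod 37) since 12·34 = 408 ≡ 1, so λ ≡ 28·34 ≡ 27.
  x = λ² - 25 - 25 = 729 - 50 ≡ 13; y = λ·(25 - 13) - 6 ≡ 22. → (13, 22)
3Q: (13, 22) + (25, 6). λ = (6 - 22)/(25 - 13) ≡ 21/12 mod 37. 12⁻¹ ≡ 34 (mod 37), so λ ≡ 11.
  x = λ² - 13 - 25 = 121 - 38 ≡ 9; y = λ·(13 - 9) - 22 ≡ 22. → (9, 22)
4Q: (9, 22) + (25, 6). λ = (6 - 22)/(25 - 9) ≡ 21/16 mod 37. 16⁻¹ ≡ 7 (mod 37), so λ ≡ 36.
  x = λ² - 9 - 25 = 1296 - 34 ≡ 4; y = λ·(9 - 4) - 22 ≡ 10. → (4, 10)
5Q: (4, 10) + (25, 6). λ = (6 - 10)/(25 - 4) ≡ 33/21 mod 37. 21⁻¹ ≡ 30 (mod 37) since 21·30 = 630 ≡ 1, so λ ≡ 28.
  x = λ² - 4 - 25 = 784 - 29 ≡ 15; y = λ·(4 - 15) - 10 ≡ 15. → (15, 15)
6Q: (15, 15) + (25, 6). λ = (6 - 15)/(25 - 15) ≡ 28/10 mod 37. 10⁻¹ ≡ 26 (mod 37), so λ ≡ 25.
  x = λ² - 15 - 25 = 625 - 40 ≡ 30; y = λ·(15 - 30) - 15 ≡ 17. → (30, 17)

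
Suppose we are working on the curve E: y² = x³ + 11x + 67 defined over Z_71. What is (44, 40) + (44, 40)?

tangent at (44, 40): λ = (3·44² + 11)/(2·40) ≡ 68/9. 9⁻¹ ≡ 8 (mod 71), so λ ≡ 68·8 ≡ 47.
  x = λ² - 44 - 44 = 2209 - 88 ≡ 62; y = λ·(44 - 62) - 40 ≡ 37. → (62, 37)

(62, 37)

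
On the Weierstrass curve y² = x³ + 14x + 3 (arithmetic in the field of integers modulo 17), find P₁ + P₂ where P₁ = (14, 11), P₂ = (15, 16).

(14, 11) + (15, 16). λ = (16 - 11)/(15 - 14) ≡ 5/1 mod 17. 1⁻¹ ≡ 1 (mod 17), so λ ≡ 5.
  x = λ² - 14 - 15 = 25 - 29 ≡ 13; y = λ·(14 - 13) - 11 ≡ 11. → (13, 11)

(13, 11)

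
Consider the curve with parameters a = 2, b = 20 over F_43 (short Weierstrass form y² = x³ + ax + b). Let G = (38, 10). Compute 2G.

tangent at (38, 10): λ = (3·38² + 2)/(2·10) ≡ 34/20. 20⁻¹ ≡ 28 (mod 43), so λ ≡ 34·28 ≡ 6.
  x = λ² - 38 - 38 = 36 - 76 ≡ 3; y = λ·(38 - 3) - 10 ≡ 28. → (3, 28)

(3, 28)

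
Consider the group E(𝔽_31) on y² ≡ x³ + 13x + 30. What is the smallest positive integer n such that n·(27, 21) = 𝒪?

5

2P: tangent at (27, 21): λ = (3·27² + 13)/(2·21) ≡ 30/11. 11⁻¹ ≡ 17 (mod 31) since 11·17 = 187 ≡ 1, so λ ≡ 30·17 ≡ 14.
  x = λ² - 27 - 27 = 196 - 54 ≡ 18; y = λ·(27 - 18) - 21 ≡ 12. → (18, 12)
3P: (18, 12) + (27, 21). λ = (21 - 12)/(27 - 18) ≡ 9/9 mod 31. 9⁻¹ ≡ 7 (mod 31), so λ ≡ 1.
  x = λ² - 18 - 27 = 1 - 45 ≡ 18; y = λ·(18 - 18) - 12 ≡ 19. → (18, 19)
4P: (18, 19) + (27, 21). λ = (21 - 19)/(27 - 18) ≡ 2/9 mod 31. 9⁻¹ ≡ 7 (mod 31), so λ ≡ 14.
  x = λ² - 18 - 27 = 196 - 45 ≡ 27; y = λ·(18 - 27) - 19 ≡ 10. → (27, 10)
5P: (27, 10) + (27, 21): same x and y₁ ≡ -y₂, so the sum is 𝒪.
5P = 𝒪, so the order is 5.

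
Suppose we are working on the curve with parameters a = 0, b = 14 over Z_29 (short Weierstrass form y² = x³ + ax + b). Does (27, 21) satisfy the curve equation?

y² = 21² ≡ 6; x³ + 0x + 14 = 19697 ≡ 6 (mod 29). 6 = 6.

yes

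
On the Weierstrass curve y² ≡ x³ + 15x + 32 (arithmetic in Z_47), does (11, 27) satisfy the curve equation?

yes

y² = 27² ≡ 24; x³ + 15x + 32 = 1528 ≡ 24 (mod 47). 24 = 24.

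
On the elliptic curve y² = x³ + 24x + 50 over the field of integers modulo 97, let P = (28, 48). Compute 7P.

(23, 16)

Double-and-add on 7 = (111)₂. Start with P = (28, 48) for the leading 1-bit.
double: tangent at (28, 48): λ = (3·28² + 24)/(2·48) ≡ 48/96. 96⁻¹ ≡ 96 (mod 97) since 96·96 = 9216 ≡ 1, so λ ≡ 48·96 ≡ 49.
  x = λ² - 28 - 28 = 2401 - 56 ≡ 17; y = λ·(28 - 17) - 48 ≡ 6. → (17, 6)
add P: (17, 6) + (28, 48). λ = (48 - 6)/(28 - 17) ≡ 42/11 mod 97. 11⁻¹ ≡ 53 (mod 97), so λ ≡ 92.
  x = λ² - 17 - 28 = 8464 - 45 ≡ 77; y = λ·(17 - 77) - 6 ≡ 3. → (77, 3)
double: tangent at (77, 3): λ = (3·77² + 24)/(2·3) ≡ 60/6. 6⁻¹ ≡ 81 (mod 97), so λ ≡ 60·81 ≡ 10.
  x = λ² - 77 - 77 = 100 - 154 ≡ 43; y = λ·(77 - 43) - 3 ≡ 46. → (43, 46)
add P: (43, 46) + (28, 48). λ = (48 - 46)/(28 - 43) ≡ 2/82 mod 97. 82⁻¹ ≡ 84 (mod 97) since 82·84 = 6888 ≡ 1, so λ ≡ 71.
  x = λ² - 43 - 28 = 5041 - 71 ≡ 23; y = λ·(43 - 23) - 46 ≡ 16. → (23, 16)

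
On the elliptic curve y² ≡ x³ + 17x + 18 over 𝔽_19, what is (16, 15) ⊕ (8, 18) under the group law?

(16, 15) + (8, 18). λ = (18 - 15)/(8 - 16) ≡ 3/11 mod 19. 11⁻¹ ≡ 7 (mod 19), so λ ≡ 2.
  x = λ² - 16 - 8 = 4 - 24 ≡ 18; y = λ·(16 - 18) - 15 ≡ 0. → (18, 0)

(18, 0)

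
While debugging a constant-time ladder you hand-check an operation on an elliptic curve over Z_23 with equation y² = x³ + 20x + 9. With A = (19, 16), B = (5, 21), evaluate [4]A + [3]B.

First 4A:
Double-and-add on 4 = (100)₂. Start with A = (19, 16) for the leading 1-bit.
double: tangent at (19, 16): λ = (3·19² + 20)/(2·16) ≡ 22/9. 9⁻¹ ≡ 18 (mod 23), so λ ≡ 22·18 ≡ 5.
  x = λ² - 19 - 19 = 25 - 38 ≡ 10; y = λ·(19 - 10) - 16 ≡ 6. → (10, 6)
double: tangent at (10, 6): λ = (3·10² + 20)/(2·6) ≡ 21/12. 12⁻¹ ≡ 2 (mod 23), so λ ≡ 21·2 ≡ 19.
  x = λ² - 10 - 10 = 361 - 20 ≡ 19; y = λ·(10 - 19) - 6 ≡ 7. → (19, 7)
4A = (19, 7).
Next 3B:
Repeated addition: build up to 3B.
2B: tangent at (5, 21): λ = (3·5² + 20)/(2·21) ≡ 3/19. 19⁻¹ ≡ 17 (mod 23) since 19·17 = 323 ≡ 1, so λ ≡ 3·17 ≡ 5.
  x = λ² - 5 - 5 = 25 - 10 ≡ 15; y = λ·(5 - 15) - 21 ≡ 21. → (15, 21)
3B: (15, 21) + (5, 21). λ = (21 - 21)/(5 - 15) ≡ 0/13 mod 23. 13⁻¹ ≡ 16 (mod 23), so λ ≡ 0.
  x = λ² - 15 - 5 = 0 - 20 ≡ 3; y = λ·(15 - 3) - 21 ≡ 2. → (3, 2)
3B = (3, 2).
Finally 4A + 3B:
(19, 7) + (3, 2). λ = (2 - 7)/(3 - 19) ≡ 18/7 mod 23. 7⁻¹ ≡ 10 (mod 23), so λ ≡ 19.
  x = λ² - 19 - 3 = 361 - 22 ≡ 17; y = λ·(19 - 17) - 7 ≡ 8. → (17, 8)

(17, 8)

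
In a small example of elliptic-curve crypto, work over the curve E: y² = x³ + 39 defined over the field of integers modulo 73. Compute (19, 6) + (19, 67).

O

The two points share x = 19 and their y-coordinates satisfy 6 + 67 ≡ 0 (mod 73), so they are inverses. Their sum is 𝒪.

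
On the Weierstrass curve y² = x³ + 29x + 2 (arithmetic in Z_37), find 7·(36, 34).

Write Q = (36, 34).
Double-and-add on 7 = (111)₂. Start with Q = (36, 34) for the leading 1-bit.
double: tangent at (36, 34): λ = (3·36² + 29)/(2·34) ≡ 32/31. 31⁻¹ ≡ 6 (mod 37), so λ ≡ 32·6 ≡ 7.
  x = λ² - 36 - 36 = 49 - 72 ≡ 14; y = λ·(36 - 14) - 34 ≡ 9. → (14, 9)
add Q: (14, 9) + (36, 34). λ = (34 - 9)/(36 - 14) ≡ 25/22 mod 37. 22⁻¹ ≡ 32 (mod 37), so λ ≡ 23.
  x = λ² - 14 - 36 = 529 - 50 ≡ 35; y = λ·(14 - 35) - 9 ≡ 26. → (35, 26)
double: tangent at (35, 26): λ = (3·35² + 29)/(2·26) ≡ 4/15. 15⁻¹ ≡ 5 (mod 37) since 15·5 = 75 ≡ 1, so λ ≡ 4·5 ≡ 20.
  x = λ² - 35 - 35 = 400 - 70 ≡ 34; y = λ·(35 - 34) - 26 ≡ 31. → (34, 31)
add Q: (34, 31) + (36, 34). λ = (34 - 31)/(36 - 34) ≡ 3/2 mod 37. 2⁻¹ ≡ 19 (mod 37), so λ ≡ 20.
  x = λ² - 34 - 36 = 400 - 70 ≡ 34; y = λ·(34 - 34) - 31 ≡ 6. → (34, 6)

(34, 6)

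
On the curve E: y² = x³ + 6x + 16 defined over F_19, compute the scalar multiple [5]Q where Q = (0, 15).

(8, 5)

Double-and-add on 5 = (101)₂. Start with Q = (0, 15) for the leading 1-bit.
double: tangent at (0, 15): λ = (3·0² + 6)/(2·15) ≡ 6/11. 11⁻¹ ≡ 7 (mod 19) since 11·7 = 77 ≡ 1, so λ ≡ 6·7 ≡ 4.
  x = λ² - 0 - 0 = 16 - 0 ≡ 16; y = λ·(0 - 16) - 15 ≡ 16. → (16, 16)
double: tangent at (16, 16): λ = (3·16² + 6)/(2·16) ≡ 14/13. 13⁻¹ ≡ 3 (mod 19) since 13·3 = 39 ≡ 1, so λ ≡ 14·3 ≡ 4.
  x = λ² - 16 - 16 = 16 - 32 ≡ 3; y = λ·(16 - 3) - 16 ≡ 17. → (3, 17)
add Q: (3, 17) + (0, 15). λ = (15 - 17)/(0 - 3) ≡ 17/16 mod 19. 16⁻¹ ≡ 6 (mod 19), so λ ≡ 7.
  x = λ² - 3 - 0 = 49 - 3 ≡ 8; y = λ·(3 - 8) - 17 ≡ 5. → (8, 5)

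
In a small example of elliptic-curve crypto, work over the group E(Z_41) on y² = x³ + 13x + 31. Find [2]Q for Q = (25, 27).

(0, 21)

tangent at (25, 27): λ = (3·25² + 13)/(2·27) ≡ 2/13. 13⁻¹ ≡ 19 (mod 41) since 13·19 = 247 ≡ 1, so λ ≡ 2·19 ≡ 38.
  x = λ² - 25 - 25 = 1444 - 50 ≡ 0; y = λ·(25 - 0) - 27 ≡ 21. → (0, 21)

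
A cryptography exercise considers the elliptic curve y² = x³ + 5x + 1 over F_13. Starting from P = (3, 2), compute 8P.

O

Repeated addition: build up to 8P.
2P: tangent at (3, 2): λ = (3·3² + 5)/(2·2) ≡ 6/4. 4⁻¹ ≡ 10 (mod 13), so λ ≡ 6·10 ≡ 8.
  x = λ² - 3 - 3 = 64 - 6 ≡ 6; y = λ·(3 - 6) - 2 ≡ 0. → (6, 0)
3P: (6, 0) + (3, 2). λ = (2 - 0)/(3 - 6) ≡ 2/10 mod 13. 10⁻¹ ≡ 4 (mod 13), so λ ≡ 8.
  x = λ² - 6 - 3 = 64 - 9 ≡ 3; y = λ·(6 - 3) - 0 ≡ 11. → (3, 11)
4P: (3, 11) + (3, 2): same x and y₁ ≡ -y₂, so the sum is O.
5P: O + (3, 2) = (3, 2) (identity).
6P: tangent at (3, 2): λ = (3·3² + 5)/(2·2) ≡ 6/4. 4⁻¹ ≡ 10 (mod 13) since 4·10 = 40 ≡ 1, so λ ≡ 6·10 ≡ 8.
  x = λ² - 3 - 3 = 64 - 6 ≡ 6; y = λ·(3 - 6) - 2 ≡ 0. → (6, 0)
7P: (6, 0) + (3, 2). λ = (2 - 0)/(3 - 6) ≡ 2/10 mod 13. 10⁻¹ ≡ 4 (mod 13), so λ ≡ 8.
  x = λ² - 6 - 3 = 64 - 9 ≡ 3; y = λ·(6 - 3) - 0 ≡ 11. → (3, 11)
8P: (3, 11) + (3, 2): same x and y₁ ≡ -y₂, so the sum is O.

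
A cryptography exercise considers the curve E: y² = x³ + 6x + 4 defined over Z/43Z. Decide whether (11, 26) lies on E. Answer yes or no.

y² = 26² ≡ 31; x³ + 6x + 4 = 1401 ≡ 25 (mod 43). 31 ≠ 25.

no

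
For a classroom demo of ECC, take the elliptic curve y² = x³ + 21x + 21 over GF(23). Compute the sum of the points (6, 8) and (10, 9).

(20, 0)

(6, 8) + (10, 9). λ = (9 - 8)/(10 - 6) ≡ 1/4 mod 23. 4⁻¹ ≡ 6 (mod 23), so λ ≡ 6.
  x = λ² - 6 - 10 = 36 - 16 ≡ 20; y = λ·(6 - 20) - 8 ≡ 0. → (20, 0)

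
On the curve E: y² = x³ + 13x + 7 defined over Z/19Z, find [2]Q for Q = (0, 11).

(4, 16)

tangent at (0, 11): λ = (3·0² + 13)/(2·11) ≡ 13/3. 3⁻¹ ≡ 13 (mod 19) since 3·13 = 39 ≡ 1, so λ ≡ 13·13 ≡ 17.
  x = λ² - 0 - 0 = 289 - 0 ≡ 4; y = λ·(0 - 4) - 11 ≡ 16. → (4, 16)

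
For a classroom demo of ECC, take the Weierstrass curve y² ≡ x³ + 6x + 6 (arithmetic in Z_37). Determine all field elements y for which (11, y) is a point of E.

16, 21

x³ + 6x + 6 = 1403 ≡ 34 (mod 37).
Square roots of 34 mod 37: 16 and 21 (since 16² = 256 ≡ 34).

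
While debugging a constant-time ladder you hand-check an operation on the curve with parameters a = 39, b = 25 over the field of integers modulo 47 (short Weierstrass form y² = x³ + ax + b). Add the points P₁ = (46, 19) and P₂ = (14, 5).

(5, 43)

(46, 19) + (14, 5). λ = (5 - 19)/(14 - 46) ≡ 33/15 mod 47. 15⁻¹ ≡ 22 (mod 47), so λ ≡ 21.
  x = λ² - 46 - 14 = 441 - 60 ≡ 5; y = λ·(46 - 5) - 19 ≡ 43. → (5, 43)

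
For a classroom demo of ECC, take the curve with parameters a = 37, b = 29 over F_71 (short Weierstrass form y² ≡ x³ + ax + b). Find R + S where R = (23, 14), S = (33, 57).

(20, 6)

(23, 14) + (33, 57). λ = (57 - 14)/(33 - 23) ≡ 43/10 mod 71. 10⁻¹ ≡ 64 (mod 71) since 10·64 = 640 ≡ 1, so λ ≡ 54.
  x = λ² - 23 - 33 = 2916 - 56 ≡ 20; y = λ·(23 - 20) - 14 ≡ 6. → (20, 6)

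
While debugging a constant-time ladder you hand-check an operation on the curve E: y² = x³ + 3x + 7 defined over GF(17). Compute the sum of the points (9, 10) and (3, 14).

(9, 10) + (3, 14). λ = (14 - 10)/(3 - 9) ≡ 4/11 mod 17. 11⁻¹ ≡ 14 (mod 17), so λ ≡ 5.
  x = λ² - 9 - 3 = 25 - 12 ≡ 13; y = λ·(9 - 13) - 10 ≡ 4. → (13, 4)

(13, 4)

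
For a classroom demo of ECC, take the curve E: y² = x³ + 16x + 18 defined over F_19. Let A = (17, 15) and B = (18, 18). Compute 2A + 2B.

O

First 2A:
Repeated addition: build up to 2A.
2A: tangent at (17, 15): λ = (3·17² + 16)/(2·15) ≡ 9/11. 11⁻¹ ≡ 7 (mod 19), so λ ≡ 9·7 ≡ 6.
  x = λ² - 17 - 17 = 36 - 34 ≡ 2; y = λ·(17 - 2) - 15 ≡ 18. → (2, 18)
2A = (2, 18).
Next 2B:
Repeated addition: build up to 2B.
2B: tangent at (18, 18): λ = (3·18² + 16)/(2·18) ≡ 0/17. 17⁻¹ ≡ 9 (mod 19), so λ ≡ 0·9 ≡ 0.
  x = λ² - 18 - 18 = 0 - 36 ≡ 2; y = λ·(18 - 2) - 18 ≡ 1. → (2, 1)
2B = (2, 1).
Finally 2A + 2B:
(2, 18) + (2, 1): same x and y₁ ≡ -y₂, so the sum is O.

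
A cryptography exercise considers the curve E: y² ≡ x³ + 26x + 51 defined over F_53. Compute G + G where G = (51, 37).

(11, 48)

tangent at (51, 37): λ = (3·51² + 26)/(2·37) ≡ 38/21. 21⁻¹ ≡ 48 (mod 53) since 21·48 = 1008 ≡ 1, so λ ≡ 38·48 ≡ 22.
  x = λ² - 51 - 51 = 484 - 102 ≡ 11; y = λ·(51 - 11) - 37 ≡ 48. → (11, 48)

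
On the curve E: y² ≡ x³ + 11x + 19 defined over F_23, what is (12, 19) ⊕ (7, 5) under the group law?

(10, 5)

(12, 19) + (7, 5). λ = (5 - 19)/(7 - 12) ≡ 9/18 mod 23. 18⁻¹ ≡ 9 (mod 23) since 18·9 = 162 ≡ 1, so λ ≡ 12.
  x = λ² - 12 - 7 = 144 - 19 ≡ 10; y = λ·(12 - 10) - 19 ≡ 5. → (10, 5)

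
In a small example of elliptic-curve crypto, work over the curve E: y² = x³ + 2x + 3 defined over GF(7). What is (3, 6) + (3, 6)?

tangent at (3, 6): λ = (3·3² + 2)/(2·6) ≡ 1/5. 5⁻¹ ≡ 3 (mod 7) since 5·3 = 15 ≡ 1, so λ ≡ 1·3 ≡ 3.
  x = λ² - 3 - 3 = 9 - 6 ≡ 3; y = λ·(3 - 3) - 6 ≡ 1. → (3, 1)

(3, 1)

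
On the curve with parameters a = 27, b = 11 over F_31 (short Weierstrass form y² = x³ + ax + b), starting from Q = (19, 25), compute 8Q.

(7, 27)

Double-and-add on 8 = (1000)₂. Start with Q = (19, 25) for the leading 1-bit.
double: tangent at (19, 25): λ = (3·19² + 27)/(2·25) ≡ 25/19. 19⁻¹ ≡ 18 (mod 31), so λ ≡ 25·18 ≡ 16.
  x = λ² - 19 - 19 = 256 - 38 ≡ 1; y = λ·(19 - 1) - 25 ≡ 15. → (1, 15)
double: tangent at (1, 15): λ = (3·1² + 27)/(2·15) ≡ 30/30. 30⁻¹ ≡ 30 (mod 31), so λ ≡ 30·30 ≡ 1.
  x = λ² - 1 - 1 = 1 - 2 ≡ 30; y = λ·(1 - 30) - 15 ≡ 18. → (30, 18)
double: tangent at (30, 18): λ = (3·30² + 27)/(2·18) ≡ 30/5. 5⁻¹ ≡ 25 (mod 31), so λ ≡ 30·25 ≡ 6.
  x = λ² - 30 - 30 = 36 - 60 ≡ 7; y = λ·(30 - 7) - 18 ≡ 27. → (7, 27)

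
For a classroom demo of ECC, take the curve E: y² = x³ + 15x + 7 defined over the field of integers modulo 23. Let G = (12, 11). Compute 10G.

(7, 8)

Double-and-add on 10 = (1010)₂. Start with G = (12, 11) for the leading 1-bit.
double: tangent at (12, 11): λ = (3·12² + 15)/(2·11) ≡ 10/22. 22⁻¹ ≡ 22 (mod 23), so λ ≡ 10·22 ≡ 13.
  x = λ² - 12 - 12 = 169 - 24 ≡ 7; y = λ·(12 - 7) - 11 ≡ 8. → (7, 8)
double: tangent at (7, 8): λ = (3·7² + 15)/(2·8) ≡ 1/16. 16⁻¹ ≡ 13 (mod 23), so λ ≡ 1·13 ≡ 13.
  x = λ² - 7 - 7 = 169 - 14 ≡ 17; y = λ·(7 - 17) - 8 ≡ 0. → (17, 0)
add G: (17, 0) + (12, 11). λ = (11 - 0)/(12 - 17) ≡ 11/18 mod 23. 18⁻¹ ≡ 9 (mod 23) since 18·9 = 162 ≡ 1, so λ ≡ 7.
  x = λ² - 17 - 12 = 49 - 29 ≡ 20; y = λ·(17 - 20) - 0 ≡ 2. → (20, 2)
double: tangent at (20, 2): λ = (3·20² + 15)/(2·2) ≡ 19/4. 4⁻¹ ≡ 6 (mod 23) since 4·6 = 24 ≡ 1, so λ ≡ 19·6 ≡ 22.
  x = λ² - 20 - 20 = 484 - 40 ≡ 7; y = λ·(20 - 7) - 2 ≡ 8. → (7, 8)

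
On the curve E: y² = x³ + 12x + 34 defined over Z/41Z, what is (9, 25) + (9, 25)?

(24, 1)

tangent at (9, 25): λ = (3·9² + 12)/(2·25) ≡ 9/9. 9⁻¹ ≡ 32 (mod 41), so λ ≡ 9·32 ≡ 1.
  x = λ² - 9 - 9 = 1 - 18 ≡ 24; y = λ·(9 - 24) - 25 ≡ 1. → (24, 1)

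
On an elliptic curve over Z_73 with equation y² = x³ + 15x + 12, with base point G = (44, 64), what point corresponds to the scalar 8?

Double-and-add on 8 = (1000)₂. Start with G = (44, 64) for the leading 1-bit.
double: tangent at (44, 64): λ = (3·44² + 15)/(2·64) ≡ 56/55. 55⁻¹ ≡ 4 (mod 73) since 55·4 = 220 ≡ 1, so λ ≡ 56·4 ≡ 5.
  x = λ² - 44 - 44 = 25 - 88 ≡ 10; y = λ·(44 - 10) - 64 ≡ 33. → (10, 33)
double: tangent at (10, 33): λ = (3·10² + 15)/(2·33) ≡ 23/66. 66⁻¹ ≡ 52 (mod 73) since 66·52 = 3432 ≡ 1, so λ ≡ 23·52 ≡ 28.
  x = λ² - 10 - 10 = 784 - 20 ≡ 34; y = λ·(10 - 34) - 33 ≡ 25. → (34, 25)
double: tangent at (34, 25): λ = (3·34² + 15)/(2·25) ≡ 52/50. 50⁻¹ ≡ 19 (mod 73), so λ ≡ 52·19 ≡ 39.
  x = λ² - 34 - 34 = 1521 - 68 ≡ 66; y = λ·(34 - 66) - 25 ≡ 41. → (66, 41)

(66, 41)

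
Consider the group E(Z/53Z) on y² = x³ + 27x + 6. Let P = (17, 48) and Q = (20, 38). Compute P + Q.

(17, 48) + (20, 38). λ = (38 - 48)/(20 - 17) ≡ 43/3 mod 53. 3⁻¹ ≡ 18 (mod 53), so λ ≡ 32.
  x = λ² - 17 - 20 = 1024 - 37 ≡ 33; y = λ·(17 - 33) - 48 ≡ 23. → (33, 23)

(33, 23)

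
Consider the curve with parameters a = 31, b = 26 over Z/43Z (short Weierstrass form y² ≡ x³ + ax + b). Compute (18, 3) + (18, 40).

The two points share x = 18 and their y-coordinates satisfy 3 + 40 ≡ 0 (mod 43), so they are inverses. Their sum is 𝒪.

O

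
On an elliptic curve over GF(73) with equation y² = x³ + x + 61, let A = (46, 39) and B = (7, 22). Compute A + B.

(46, 39) + (7, 22). λ = (22 - 39)/(7 - 46) ≡ 56/34 mod 73. 34⁻¹ ≡ 58 (mod 73), so λ ≡ 36.
  x = λ² - 46 - 7 = 1296 - 53 ≡ 2; y = λ·(46 - 2) - 39 ≡ 12. → (2, 12)

(2, 12)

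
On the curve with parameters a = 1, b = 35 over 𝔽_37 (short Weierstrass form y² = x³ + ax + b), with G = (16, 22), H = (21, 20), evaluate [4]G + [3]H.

(32, 33)

First 4G:
Repeated addition: build up to 4G.
2G: tangent at (16, 22): λ = (3·16² + 1)/(2·22) ≡ 29/7. 7⁻¹ ≡ 16 (mod 37), so λ ≡ 29·16 ≡ 20.
  x = λ² - 16 - 16 = 400 - 32 ≡ 35; y = λ·(16 - 35) - 22 ≡ 5. → (35, 5)
3G: (35, 5) + (16, 22). λ = (22 - 5)/(16 - 35) ≡ 17/18 mod 37. 18⁻¹ ≡ 35 (mod 37), so λ ≡ 3.
  x = λ² - 35 - 16 = 9 - 51 ≡ 32; y = λ·(35 - 32) - 5 ≡ 4. → (32, 4)
4G: (32, 4) + (16, 22). λ = (22 - 4)/(16 - 32) ≡ 18/21 mod 37. 21⁻¹ ≡ 30 (mod 37), so λ ≡ 22.
  x = λ² - 32 - 16 = 484 - 48 ≡ 29; y = λ·(32 - 29) - 4 ≡ 25. → (29, 25)
4G = (29, 25).
Next 3H:
Repeated addition: build up to 3H.
2H: tangent at (21, 20): λ = (3·21² + 1)/(2·20) ≡ 29/3. 3⁻¹ ≡ 25 (mod 37), so λ ≡ 29·25 ≡ 22.
  x = λ² - 21 - 21 = 484 - 42 ≡ 35; y = λ·(21 - 35) - 20 ≡ 5. → (35, 5)
3H: (35, 5) + (21, 20). λ = (20 - 5)/(21 - 35) ≡ 15/23 mod 37. 23⁻¹ ≡ 29 (mod 37), so λ ≡ 28.
  x = λ² - 35 - 21 = 784 - 56 ≡ 25; y = λ·(35 - 25) - 5 ≡ 16. → (25, 16)
3H = (25, 16).
Finally 4G + 3H:
(29, 25) + (25, 16). λ = (16 - 25)/(25 - 29) ≡ 28/33 mod 37. 33⁻¹ ≡ 9 (mod 37), so λ ≡ 30.
  x = λ² - 29 - 25 = 900 - 54 ≡ 32; y = λ·(29 - 32) - 25 ≡ 33. → (32, 33)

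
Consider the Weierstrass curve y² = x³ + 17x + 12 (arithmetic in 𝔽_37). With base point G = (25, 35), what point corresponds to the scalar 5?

(3, 4)

Double-and-add on 5 = (101)₂. Start with G = (25, 35) for the leading 1-bit.
double: tangent at (25, 35): λ = (3·25² + 17)/(2·35) ≡ 5/33. 33⁻¹ ≡ 9 (mod 37), so λ ≡ 5·9 ≡ 8.
  x = λ² - 25 - 25 = 64 - 50 ≡ 14; y = λ·(25 - 14) - 35 ≡ 16. → (14, 16)
double: tangent at (14, 16): λ = (3·14² + 17)/(2·16) ≡ 13/32. 32⁻¹ ≡ 22 (mod 37) since 32·22 = 704 ≡ 1, so λ ≡ 13·22 ≡ 27.
  x = λ² - 14 - 14 = 729 - 28 ≡ 35; y = λ·(14 - 35) - 16 ≡ 9. → (35, 9)
add G: (35, 9) + (25, 35). λ = (35 - 9)/(25 - 35) ≡ 26/27 mod 37. 27⁻¹ ≡ 11 (mod 37), so λ ≡ 27.
  x = λ² - 35 - 25 = 729 - 60 ≡ 3; y = λ·(35 - 3) - 9 ≡ 4. → (3, 4)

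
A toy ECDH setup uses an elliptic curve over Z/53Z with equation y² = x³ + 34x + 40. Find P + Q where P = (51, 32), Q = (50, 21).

(20, 44)

(51, 32) + (50, 21). λ = (21 - 32)/(50 - 51) ≡ 42/52 mod 53. 52⁻¹ ≡ 52 (mod 53) since 52·52 = 2704 ≡ 1, so λ ≡ 11.
  x = λ² - 51 - 50 = 121 - 101 ≡ 20; y = λ·(51 - 20) - 32 ≡ 44. → (20, 44)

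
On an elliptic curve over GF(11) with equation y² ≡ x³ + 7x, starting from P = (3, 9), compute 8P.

(3, 2)

Double-and-add on 8 = (1000)₂. Start with P = (3, 9) for the leading 1-bit.
double: tangent at (3, 9): λ = (3·3² + 7)/(2·9) ≡ 1/7. 7⁻¹ ≡ 8 (mod 11), so λ ≡ 1·8 ≡ 8.
  x = λ² - 3 - 3 = 64 - 6 ≡ 3; y = λ·(3 - 3) - 9 ≡ 2. → (3, 2)
double: tangent at (3, 2): λ = (3·3² + 7)/(2·2) ≡ 1/4. 4⁻¹ ≡ 3 (mod 11) since 4·3 = 12 ≡ 1, so λ ≡ 1·3 ≡ 3.
  x = λ² - 3 - 3 = 9 - 6 ≡ 3; y = λ·(3 - 3) - 2 ≡ 9. → (3, 9)
double: tangent at (3, 9): λ = (3·3² + 7)/(2·9) ≡ 1/7. 7⁻¹ ≡ 8 (mod 11), so λ ≡ 1·8 ≡ 8.
  x = λ² - 3 - 3 = 64 - 6 ≡ 3; y = λ·(3 - 3) - 9 ≡ 2. → (3, 2)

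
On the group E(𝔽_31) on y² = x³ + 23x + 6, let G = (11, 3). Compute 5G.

(11, 28)

Double-and-add on 5 = (101)₂. Start with G = (11, 3) for the leading 1-bit.
double: tangent at (11, 3): λ = (3·11² + 23)/(2·3) ≡ 14/6. 6⁻¹ ≡ 26 (mod 31) since 6·26 = 156 ≡ 1, so λ ≡ 14·26 ≡ 23.
  x = λ² - 11 - 11 = 529 - 22 ≡ 11; y = λ·(11 - 11) - 3 ≡ 28. → (11, 28)
double: tangent at (11, 28): λ = (3·11² + 23)/(2·28) ≡ 14/25. 25⁻¹ ≡ 5 (mod 31), so λ ≡ 14·5 ≡ 8.
  x = λ² - 11 - 11 = 64 - 22 ≡ 11; y = λ·(11 - 11) - 28 ≡ 3. → (11, 3)
add G: tangent at (11, 3): λ = (3·11² + 23)/(2·3) ≡ 14/6. 6⁻¹ ≡ 26 (mod 31), so λ ≡ 14·26 ≡ 23.
  x = λ² - 11 - 11 = 529 - 22 ≡ 11; y = λ·(11 - 11) - 3 ≡ 28. → (11, 28)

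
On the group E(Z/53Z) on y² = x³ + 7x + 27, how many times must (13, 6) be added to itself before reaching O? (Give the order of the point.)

10

2P: tangent at (13, 6): λ = (3·13² + 7)/(2·6) ≡ 37/12. 12⁻¹ ≡ 31 (mod 53), so λ ≡ 37·31 ≡ 34.
  x = λ² - 13 - 13 = 1156 - 26 ≡ 17; y = λ·(13 - 17) - 6 ≡ 17. → (17, 17)
3P: (17, 17) + (13, 6). λ = (6 - 17)/(13 - 17) ≡ 42/49 mod 53. 49⁻¹ ≡ 13 (mod 53) since 49·13 = 637 ≡ 1, so λ ≡ 16.
  x = λ² - 17 - 13 = 256 - 30 ≡ 14; y = λ·(17 - 14) - 17 ≡ 31. → (14, 31)
4P: (14, 31) + (13, 6). λ = (6 - 31)/(13 - 14) ≡ 28/52 mod 53. 52⁻¹ ≡ 52 (mod 53) since 52·52 = 2704 ≡ 1, so λ ≡ 25.
  x = λ² - 14 - 13 = 625 - 27 ≡ 15; y = λ·(14 - 15) - 31 ≡ 50. → (15, 50)
5P: (15, 50) + (13, 6). λ = (6 - 50)/(13 - 15) ≡ 9/51 mod 53. 51⁻¹ ≡ 26 (mod 53) since 51·26 = 1326 ≡ 1, so λ ≡ 22.
  x = λ² - 15 - 13 = 484 - 28 ≡ 32; y = λ·(15 - 32) - 50 ≡ 0. → (32, 0)
6P: (32, 0) + (13, 6). λ = (6 - 0)/(13 - 32) ≡ 6/34 mod 53. 34⁻¹ ≡ 39 (mod 53), so λ ≡ 22.
  x = λ² - 32 - 13 = 484 - 45 ≡ 15; y = λ·(32 - 15) - 0 ≡ 3. → (15, 3)
7P: (15, 3) + (13, 6). λ = (6 - 3)/(13 - 15) ≡ 3/51 mod 53. 51⁻¹ ≡ 26 (mod 53), so λ ≡ 25.
  x = λ² - 15 - 13 = 625 - 28 ≡ 14; y = λ·(15 - 14) - 3 ≡ 22. → (14, 22)
8P: (14, 22) + (13, 6). λ = (6 - 22)/(13 - 14) ≡ 37/52 mod 53. 52⁻¹ ≡ 52 (mod 53), so λ ≡ 16.
  x = λ² - 14 - 13 = 256 - 27 ≡ 17; y = λ·(14 - 17) - 22 ≡ 36. → (17, 36)
9P: (17, 36) + (13, 6). λ = (6 - 36)/(13 - 17) ≡ 23/49 mod 53. 49⁻¹ ≡ 13 (mod 53) since 49·13 = 637 ≡ 1, so λ ≡ 34.
  x = λ² - 17 - 13 = 1156 - 30 ≡ 13; y = λ·(17 - 13) - 36 ≡ 47. → (13, 47)
10P: (13, 47) + (13, 6): same x and y₁ ≡ -y₂, so the sum is O.
10P = O, so the order is 10.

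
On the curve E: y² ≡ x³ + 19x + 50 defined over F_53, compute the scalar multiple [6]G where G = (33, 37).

(28, 50)

Repeated addition: build up to 6G.
2G: tangent at (33, 37): λ = (3·33² + 19)/(2·37) ≡ 0/21. 21⁻¹ ≡ 48 (mod 53), so λ ≡ 0·48 ≡ 0.
  x = λ² - 33 - 33 = 0 - 66 ≡ 40; y = λ·(33 - 40) - 37 ≡ 16. → (40, 16)
3G: (40, 16) + (33, 37). λ = (37 - 16)/(33 - 40) ≡ 21/46 mod 53. 46⁻¹ ≡ 15 (mod 53), so λ ≡ 50.
  x = λ² - 40 - 33 = 2500 - 73 ≡ 42; y = λ·(40 - 42) - 16 ≡ 43. → (42, 43)
4G: (42, 43) + (33, 37). λ = (37 - 43)/(33 - 42) ≡ 47/44 mod 53. 44⁻¹ ≡ 47 (mod 53) since 44·47 = 2068 ≡ 1, so λ ≡ 36.
  x = λ² - 42 - 33 = 1296 - 75 ≡ 2; y = λ·(42 - 2) - 43 ≡ 19. → (2, 19)
5G: (2, 19) + (33, 37). λ = (37 - 19)/(33 - 2) ≡ 18/31 mod 53. 31⁻¹ ≡ 12 (mod 53) since 31·12 = 372 ≡ 1, so λ ≡ 4.
  x = λ² - 2 - 33 = 16 - 35 ≡ 34; y = λ·(2 - 34) - 19 ≡ 12. → (34, 12)
6G: (34, 12) + (33, 37). λ = (37 - 12)/(33 - 34) ≡ 25/52 mod 53. 52⁻¹ ≡ 52 (mod 53) since 52·52 = 2704 ≡ 1, so λ ≡ 28.
  x = λ² - 34 - 33 = 784 - 67 ≡ 28; y = λ·(34 - 28) - 12 ≡ 50. → (28, 50)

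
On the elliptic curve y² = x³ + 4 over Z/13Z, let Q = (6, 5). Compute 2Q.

(10, 9)

tangent at (6, 5): λ = (3·6² + 0)/(2·5) ≡ 4/10. 10⁻¹ ≡ 4 (mod 13), so λ ≡ 4·4 ≡ 3.
  x = λ² - 6 - 6 = 9 - 12 ≡ 10; y = λ·(6 - 10) - 5 ≡ 9. → (10, 9)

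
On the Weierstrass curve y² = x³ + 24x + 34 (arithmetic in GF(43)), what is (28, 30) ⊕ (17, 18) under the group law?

(23, 38)

(28, 30) + (17, 18). λ = (18 - 30)/(17 - 28) ≡ 31/32 mod 43. 32⁻¹ ≡ 39 (mod 43), so λ ≡ 5.
  x = λ² - 28 - 17 = 25 - 45 ≡ 23; y = λ·(28 - 23) - 30 ≡ 38. → (23, 38)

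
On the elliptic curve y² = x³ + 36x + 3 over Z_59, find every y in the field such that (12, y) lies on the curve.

none

x³ + 36x + 3 = 2163 ≡ 39 (mod 59).
39 is a non-residue mod 59; no y exists.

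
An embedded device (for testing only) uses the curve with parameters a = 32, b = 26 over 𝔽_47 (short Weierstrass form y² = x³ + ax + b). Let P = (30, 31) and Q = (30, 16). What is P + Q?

The two points share x = 30 and their y-coordinates satisfy 31 + 16 ≡ 0 (mod 47), so they are inverses. Their sum is the point at infinity.

O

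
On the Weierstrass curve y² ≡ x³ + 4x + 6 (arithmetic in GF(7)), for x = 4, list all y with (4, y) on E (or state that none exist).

x³ + 4x + 6 = 86 ≡ 2 (mod 7).
Square roots of 2 mod 7: 3 and 4 (since 3² = 9 ≡ 2).

3, 4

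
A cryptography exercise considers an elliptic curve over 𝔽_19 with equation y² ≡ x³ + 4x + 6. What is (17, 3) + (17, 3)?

(9, 12)

tangent at (17, 3): λ = (3·17² + 4)/(2·3) ≡ 16/6. 6⁻¹ ≡ 16 (mod 19), so λ ≡ 16·16 ≡ 9.
  x = λ² - 17 - 17 = 81 - 34 ≡ 9; y = λ·(17 - 9) - 3 ≡ 12. → (9, 12)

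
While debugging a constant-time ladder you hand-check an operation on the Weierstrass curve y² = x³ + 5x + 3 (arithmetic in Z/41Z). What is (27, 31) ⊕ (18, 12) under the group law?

(4, 13)

(27, 31) + (18, 12). λ = (12 - 31)/(18 - 27) ≡ 22/32 mod 41. 32⁻¹ ≡ 9 (mod 41), so λ ≡ 34.
  x = λ² - 27 - 18 = 1156 - 45 ≡ 4; y = λ·(27 - 4) - 31 ≡ 13. → (4, 13)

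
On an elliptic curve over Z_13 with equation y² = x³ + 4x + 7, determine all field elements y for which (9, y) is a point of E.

none

x³ + 4x + 7 = 772 ≡ 5 (mod 13).
5 is a non-residue mod 13; no y exists.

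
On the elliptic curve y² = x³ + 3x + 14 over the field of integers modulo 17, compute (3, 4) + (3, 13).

The two points share x = 3 and their y-coordinates satisfy 4 + 13 ≡ 0 (mod 17), so they are inverses. Their sum is O.

O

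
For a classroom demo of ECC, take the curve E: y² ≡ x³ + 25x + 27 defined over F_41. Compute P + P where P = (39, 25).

(29, 7)

tangent at (39, 25): λ = (3·39² + 25)/(2·25) ≡ 37/9. 9⁻¹ ≡ 32 (mod 41) since 9·32 = 288 ≡ 1, so λ ≡ 37·32 ≡ 36.
  x = λ² - 39 - 39 = 1296 - 78 ≡ 29; y = λ·(39 - 29) - 25 ≡ 7. → (29, 7)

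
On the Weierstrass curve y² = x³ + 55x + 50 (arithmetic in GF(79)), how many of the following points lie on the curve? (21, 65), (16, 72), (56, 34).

(21, 65): 65² ≡ 38, rhs ≡ 38 → on.
(16, 72): 72² ≡ 49, rhs ≡ 49 → on.
(56, 34): 34² ≡ 50, rhs ≡ 48 → off.

2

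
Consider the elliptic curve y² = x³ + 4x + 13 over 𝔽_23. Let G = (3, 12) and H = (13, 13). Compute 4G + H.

First 4G:
Double-and-add on 4 = (100)₂. Start with G = (3, 12) for the leading 1-bit.
double: tangent at (3, 12): λ = (3·3² + 4)/(2·12) ≡ 8/1. 1⁻¹ ≡ 1 (mod 23), so λ ≡ 8·1 ≡ 8.
  x = λ² - 3 - 3 = 64 - 6 ≡ 12; y = λ·(3 - 12) - 12 ≡ 8. → (12, 8)
double: tangent at (12, 8): λ = (3·12² + 4)/(2·8) ≡ 22/16. 16⁻¹ ≡ 13 (mod 23) since 16·13 = 208 ≡ 1, so λ ≡ 22·13 ≡ 10.
  x = λ² - 12 - 12 = 100 - 24 ≡ 7; y = λ·(12 - 7) - 8 ≡ 19. → (7, 19)
4G = (7, 19).
Finally 4G + H:
(7, 19) + (13, 13). λ = (13 - 19)/(13 - 7) ≡ 17/6 mod 23. 6⁻¹ ≡ 4 (mod 23) since 6·4 = 24 ≡ 1, so λ ≡ 22.
  x = λ² - 7 - 13 = 484 - 20 ≡ 4; y = λ·(7 - 4) - 19 ≡ 1. → (4, 1)

(4, 1)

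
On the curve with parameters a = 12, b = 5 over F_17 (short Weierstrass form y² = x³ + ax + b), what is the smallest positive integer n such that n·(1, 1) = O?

7

2P: tangent at (1, 1): λ = (3·1² + 12)/(2·1) ≡ 15/2. 2⁻¹ ≡ 9 (mod 17), so λ ≡ 15·9 ≡ 16.
  x = λ² - 1 - 1 = 256 - 2 ≡ 16; y = λ·(1 - 16) - 1 ≡ 14. → (16, 14)
3P: (16, 14) + (1, 1). λ = (1 - 14)/(1 - 16) ≡ 4/2 mod 17. 2⁻¹ ≡ 9 (mod 17), so λ ≡ 2.
  x = λ² - 16 - 1 = 4 - 17 ≡ 4; y = λ·(16 - 4) - 14 ≡ 10. → (4, 10)
4P: (4, 10) + (1, 1). λ = (1 - 10)/(1 - 4) ≡ 8/14 mod 17. 14⁻¹ ≡ 11 (mod 17) since 14·11 = 154 ≡ 1, so λ ≡ 3.
  x = λ² - 4 - 1 = 9 - 5 ≡ 4; y = λ·(4 - 4) - 10 ≡ 7. → (4, 7)
5P: (4, 7) + (1, 1). λ = (1 - 7)/(1 - 4) ≡ 11/14 mod 17. 14⁻¹ ≡ 11 (mod 17), so λ ≡ 2.
  x = λ² - 4 - 1 = 4 - 5 ≡ 16; y = λ·(4 - 16) - 7 ≡ 3. → (16, 3)
6P: (16, 3) + (1, 1). λ = (1 - 3)/(1 - 16) ≡ 15/2 mod 17. 2⁻¹ ≡ 9 (mod 17) since 2·9 = 18 ≡ 1, so λ ≡ 16.
  x = λ² - 16 - 1 = 256 - 17 ≡ 1; y = λ·(16 - 1) - 3 ≡ 16. → (1, 16)
7P: (1, 16) + (1, 1): same x and y₁ ≡ -y₂, so the sum is O.
7P = O, so the order is 7.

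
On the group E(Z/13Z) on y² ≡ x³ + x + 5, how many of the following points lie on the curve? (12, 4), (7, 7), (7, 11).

2

(12, 4): 4² ≡ 3, rhs ≡ 3 → on.
(7, 7): 7² ≡ 10, rhs ≡ 4 → off.
(7, 11): 11² ≡ 4, rhs ≡ 4 → on.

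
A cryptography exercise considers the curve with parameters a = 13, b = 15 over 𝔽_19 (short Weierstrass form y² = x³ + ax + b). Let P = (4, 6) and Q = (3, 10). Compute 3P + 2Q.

(3, 10)

First 3P:
Repeated addition: build up to 3P.
2P: tangent at (4, 6): λ = (3·4² + 13)/(2·6) ≡ 4/12. 12⁻¹ ≡ 8 (mod 19), so λ ≡ 4·8 ≡ 13.
  x = λ² - 4 - 4 = 169 - 8 ≡ 9; y = λ·(4 - 9) - 6 ≡ 5. → (9, 5)
3P: (9, 5) + (4, 6). λ = (6 - 5)/(4 - 9) ≡ 1/14 mod 19. 14⁻¹ ≡ 15 (mod 19), so λ ≡ 15.
  x = λ² - 9 - 4 = 225 - 13 ≡ 3; y = λ·(9 - 3) - 5 ≡ 9. → (3, 9)
3P = (3, 9).
Next 2Q:
Repeated addition: build up to 2Q.
2Q: tangent at (3, 10): λ = (3·3² + 13)/(2·10) ≡ 2/1. 1⁻¹ ≡ 1 (mod 19), so λ ≡ 2·1 ≡ 2.
  x = λ² - 3 - 3 = 4 - 6 ≡ 17; y = λ·(3 - 17) - 10 ≡ 0. → (17, 0)
2Q = (17, 0).
Finally 3P + 2Q:
(3, 9) + (17, 0). λ = (0 - 9)/(17 - 3) ≡ 10/14 mod 19. 14⁻¹ ≡ 15 (mod 19), so λ ≡ 17.
  x = λ² - 3 - 17 = 289 - 20 ≡ 3; y = λ·(3 - 3) - 9 ≡ 10. → (3, 10)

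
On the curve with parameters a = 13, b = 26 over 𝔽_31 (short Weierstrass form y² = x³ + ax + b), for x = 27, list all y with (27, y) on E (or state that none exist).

x³ + 13x + 26 = 20060 ≡ 3 (mod 31).
3 is a non-residue mod 31; no y exists.

none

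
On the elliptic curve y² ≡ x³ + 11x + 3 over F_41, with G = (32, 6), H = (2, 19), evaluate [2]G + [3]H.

First 2G:
Repeated addition: build up to 2G.
2G: tangent at (32, 6): λ = (3·32² + 11)/(2·6) ≡ 8/12. 12⁻¹ ≡ 24 (mod 41) since 12·24 = 288 ≡ 1, so λ ≡ 8·24 ≡ 28.
  x = λ² - 32 - 32 = 784 - 64 ≡ 23; y = λ·(32 - 23) - 6 ≡ 0. → (23, 0)
2G = (23, 0).
Next 3H:
Repeated addition: build up to 3H.
2H: tangent at (2, 19): λ = (3·2² + 11)/(2·19) ≡ 23/38. 38⁻¹ ≡ 27 (mod 41), so λ ≡ 23·27 ≡ 6.
  x = λ² - 2 - 2 = 36 - 4 ≡ 32; y = λ·(2 - 32) - 19 ≡ 6. → (32, 6)
3H: (32, 6) + (2, 19). λ = (19 - 6)/(2 - 32) ≡ 13/11 mod 41. 11⁻¹ ≡ 15 (mod 41) since 11·15 = 165 ≡ 1, so λ ≡ 31.
  x = λ² - 32 - 2 = 961 - 34 ≡ 25; y = λ·(32 - 25) - 6 ≡ 6. → (25, 6)
3H = (25, 6).
Finally 2G + 3H:
(23, 0) + (25, 6). λ = (6 - 0)/(25 - 23) ≡ 6/2 mod 41. 2⁻¹ ≡ 21 (mod 41) since 2·21 = 42 ≡ 1, so λ ≡ 3.
  x = λ² - 23 - 25 = 9 - 48 ≡ 2; y = λ·(23 - 2) - 0 ≡ 22. → (2, 22)

(2, 22)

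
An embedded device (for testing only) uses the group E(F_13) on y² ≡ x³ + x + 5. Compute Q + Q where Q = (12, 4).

tangent at (12, 4): λ = (3·12² + 1)/(2·4) ≡ 4/8. 8⁻¹ ≡ 5 (mod 13), so λ ≡ 4·5 ≡ 7.
  x = λ² - 12 - 12 = 49 - 24 ≡ 12; y = λ·(12 - 12) - 4 ≡ 9. → (12, 9)

(12, 9)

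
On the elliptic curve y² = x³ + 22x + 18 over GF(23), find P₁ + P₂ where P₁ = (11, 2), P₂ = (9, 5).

(11, 2) + (9, 5). λ = (5 - 2)/(9 - 11) ≡ 3/21 mod 23. 21⁻¹ ≡ 11 (mod 23) since 21·11 = 231 ≡ 1, so λ ≡ 10.
  x = λ² - 11 - 9 = 100 - 20 ≡ 11; y = λ·(11 - 11) - 2 ≡ 21. → (11, 21)

(11, 21)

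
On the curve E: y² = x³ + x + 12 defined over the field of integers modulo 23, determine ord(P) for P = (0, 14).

2P: tangent at (0, 14): λ = (3·0² + 1)/(2·14) ≡ 1/5. 5⁻¹ ≡ 14 (mod 23) since 5·14 = 70 ≡ 1, so λ ≡ 1·14 ≡ 14.
  x = λ² - 0 - 0 = 196 - 0 ≡ 12; y = λ·(0 - 12) - 14 ≡ 2. → (12, 2)
3P: (12, 2) + (0, 14). λ = (14 - 2)/(0 - 12) ≡ 12/11 mod 23. 11⁻¹ ≡ 21 (mod 23), so λ ≡ 22.
  x = λ² - 12 - 0 = 484 - 12 ≡ 12; y = λ·(12 - 12) - 2 ≡ 21. → (12, 21)
4P: (12, 21) + (0, 14). λ = (14 - 21)/(0 - 12) ≡ 16/11 mod 23. 11⁻¹ ≡ 21 (mod 23), so λ ≡ 14.
  x = λ² - 12 - 0 = 196 - 12 ≡ 0; y = λ·(12 - 0) - 21 ≡ 9. → (0, 9)
5P: (0, 9) + (0, 14): same x and y₁ ≡ -y₂, so the sum is 𝒪.
5P = 𝒪, so the order is 5.

5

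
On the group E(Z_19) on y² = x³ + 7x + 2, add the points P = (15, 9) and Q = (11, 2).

(15, 9) + (11, 2). λ = (2 - 9)/(11 - 15) ≡ 12/15 mod 19. 15⁻¹ ≡ 14 (mod 19), so λ ≡ 16.
  x = λ² - 15 - 11 = 256 - 26 ≡ 2; y = λ·(15 - 2) - 9 ≡ 9. → (2, 9)

(2, 9)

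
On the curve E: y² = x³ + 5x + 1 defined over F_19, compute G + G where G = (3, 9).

tangent at (3, 9): λ = (3·3² + 5)/(2·9) ≡ 13/18. 18⁻¹ ≡ 18 (mod 19), so λ ≡ 13·18 ≡ 6.
  x = λ² - 3 - 3 = 36 - 6 ≡ 11; y = λ·(3 - 11) - 9 ≡ 0. → (11, 0)

(11, 0)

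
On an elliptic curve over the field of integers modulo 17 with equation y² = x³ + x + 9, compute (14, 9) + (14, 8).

The two points share x = 14 and their y-coordinates satisfy 9 + 8 ≡ 0 (mod 17), so they are inverses. Their sum is 𝒪.

O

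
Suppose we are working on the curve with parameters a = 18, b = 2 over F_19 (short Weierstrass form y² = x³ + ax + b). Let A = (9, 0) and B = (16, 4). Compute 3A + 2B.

First 3A:
Repeated addition: build up to 3A.
2A: (9, 0) + (9, 0): same x and y₁ ≡ -y₂, so the sum is the point at infinity.
3A: the point at infinity + (9, 0) = (9, 0) (identity).
3A = (9, 0).
Next 2B:
Repeated addition: build up to 2B.
2B: tangent at (16, 4): λ = (3·16² + 18)/(2·4) ≡ 7/8. 8⁻¹ ≡ 12 (mod 19) since 8·12 = 96 ≡ 1, so λ ≡ 7·12 ≡ 8.
  x = λ² - 16 - 16 = 64 - 32 ≡ 13; y = λ·(16 - 13) - 4 ≡ 1. → (13, 1)
2B = (13, 1).
Finally 3A + 2B:
(9, 0) + (13, 1). λ = (1 - 0)/(13 - 9) ≡ 1/4 mod 19. 4⁻¹ ≡ 5 (mod 19) since 4·5 = 20 ≡ 1, so λ ≡ 5.
  x = λ² - 9 - 13 = 25 - 22 ≡ 3; y = λ·(9 - 3) - 0 ≡ 11. → (3, 11)

(3, 11)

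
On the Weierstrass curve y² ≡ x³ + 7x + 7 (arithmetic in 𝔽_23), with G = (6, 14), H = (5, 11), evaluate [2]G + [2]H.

(16, 12)

First 2G:
Repeated addition: build up to 2G.
2G: tangent at (6, 14): λ = (3·6² + 7)/(2·14) ≡ 0/5. 5⁻¹ ≡ 14 (mod 23) since 5·14 = 70 ≡ 1, so λ ≡ 0·14 ≡ 0.
  x = λ² - 6 - 6 = 0 - 12 ≡ 11; y = λ·(6 - 11) - 14 ≡ 9. → (11, 9)
2G = (11, 9).
Next 2H:
Repeated addition: build up to 2H.
2H: tangent at (5, 11): λ = (3·5² + 7)/(2·11) ≡ 13/22. 22⁻¹ ≡ 22 (mod 23), so λ ≡ 13·22 ≡ 10.
  x = λ² - 5 - 5 = 100 - 10 ≡ 21; y = λ·(5 - 21) - 11 ≡ 13. → (21, 13)
2H = (21, 13).
Finally 2G + 2H:
(11, 9) + (21, 13). λ = (13 - 9)/(21 - 11) ≡ 4/10 mod 23. 10⁻¹ ≡ 7 (mod 23) since 10·7 = 70 ≡ 1, so λ ≡ 5.
  x = λ² - 11 - 21 = 25 - 32 ≡ 16; y = λ·(11 - 16) - 9 ≡ 12. → (16, 12)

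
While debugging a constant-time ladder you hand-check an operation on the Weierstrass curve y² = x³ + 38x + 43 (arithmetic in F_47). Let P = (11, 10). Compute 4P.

Repeated addition: build up to 4P.
2P: tangent at (11, 10): λ = (3·11² + 38)/(2·10) ≡ 25/20. 20⁻¹ ≡ 40 (mod 47) since 20·40 = 800 ≡ 1, so λ ≡ 25·40 ≡ 13.
  x = λ² - 11 - 11 = 169 - 22 ≡ 6; y = λ·(11 - 6) - 10 ≡ 8. → (6, 8)
3P: (6, 8) + (11, 10). λ = (10 - 8)/(11 - 6) ≡ 2/5 mod 47. 5⁻¹ ≡ 19 (mod 47), so λ ≡ 38.
  x = λ² - 6 - 11 = 1444 - 17 ≡ 17; y = λ·(6 - 17) - 8 ≡ 44. → (17, 44)
4P: (17, 44) + (11, 10). λ = (10 - 44)/(11 - 17) ≡ 13/41 mod 47. 41⁻¹ ≡ 39 (mod 47), so λ ≡ 37.
  x = λ² - 17 - 11 = 1369 - 28 ≡ 25; y = λ·(17 - 25) - 44 ≡ 36. → (25, 36)

(25, 36)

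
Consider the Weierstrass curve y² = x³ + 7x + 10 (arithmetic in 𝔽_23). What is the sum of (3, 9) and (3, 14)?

The two points share x = 3 and their y-coordinates satisfy 9 + 14 ≡ 0 (mod 23), so they are inverses. Their sum is O.

O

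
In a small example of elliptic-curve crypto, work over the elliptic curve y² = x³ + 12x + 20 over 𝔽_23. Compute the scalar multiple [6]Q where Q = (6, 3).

(9, 11)

Repeated addition: build up to 6Q.
2Q: tangent at (6, 3): λ = (3·6² + 12)/(2·3) ≡ 5/6. 6⁻¹ ≡ 4 (mod 23) since 6·4 = 24 ≡ 1, so λ ≡ 5·4 ≡ 20.
  x = λ² - 6 - 6 = 400 - 12 ≡ 20; y = λ·(6 - 20) - 3 ≡ 16. → (20, 16)
3Q: (20, 16) + (6, 3). λ = (3 - 16)/(6 - 20) ≡ 10/9 mod 23. 9⁻¹ ≡ 18 (mod 23) since 9·18 = 162 ≡ 1, so λ ≡ 19.
  x = λ² - 20 - 6 = 361 - 26 ≡ 13; y = λ·(20 - 13) - 16 ≡ 2. → (13, 2)
4Q: (13, 2) + (6, 3). λ = (3 - 2)/(6 - 13) ≡ 1/16 mod 23. 16⁻¹ ≡ 13 (mod 23), so λ ≡ 13.
  x = λ² - 13 - 6 = 169 - 19 ≡ 12; y = λ·(13 - 12) - 2 ≡ 11. → (12, 11)
5Q: (12, 11) + (6, 3). λ = (3 - 11)/(6 - 12) ≡ 15/17 mod 23. 17⁻¹ ≡ 19 (mod 23), so λ ≡ 9.
  x = λ² - 12 - 6 = 81 - 18 ≡ 17; y = λ·(12 - 17) - 11 ≡ 13. → (17, 13)
6Q: (17, 13) + (6, 3). λ = (3 - 13)/(6 - 17) ≡ 13/12 mod 23. 12⁻¹ ≡ 2 (mod 23), so λ ≡ 3.
  x = λ² - 17 - 6 = 9 - 23 ≡ 9; y = λ·(17 - 9) - 13 ≡ 11. → (9, 11)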